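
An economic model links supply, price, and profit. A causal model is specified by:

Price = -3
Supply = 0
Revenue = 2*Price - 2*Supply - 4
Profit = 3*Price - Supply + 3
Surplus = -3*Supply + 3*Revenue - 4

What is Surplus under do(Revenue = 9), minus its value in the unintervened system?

do(Revenue=9) replaces the equation Revenue = 2*Price - 2*Supply - 4 with the constant Revenue = 9.
Surplus = -3*Supply + 3*Revenue - 4  [with Supply=0, Revenue=9]  = 23
Without intervention: Revenue = 2*Price - 2*Supply - 4  [with Price=-3, Supply=0]  = -10; Surplus = -3*Supply + 3*Revenue - 4  [with Supply=0, Revenue=-10]  = -34.
Change = 23 − (-34) = 57.

57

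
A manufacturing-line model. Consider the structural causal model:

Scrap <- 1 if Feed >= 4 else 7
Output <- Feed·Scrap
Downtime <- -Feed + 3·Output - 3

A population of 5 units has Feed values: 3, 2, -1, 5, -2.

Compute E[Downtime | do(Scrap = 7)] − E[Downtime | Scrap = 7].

The intervention sets Scrap=7 in all 5 units regardless of Feed. Recomputing Downtime per unit gives 57, 37, -23, 97, -43; average 25.
Conditioning on Scrap=7 selects the 4 unit(s) with Feed ∈ {3, 2, -1, -2}. Their Downtime values: 57, 37, -23, -43. Mean = 7.
Difference = 25 − 7 = 18.

18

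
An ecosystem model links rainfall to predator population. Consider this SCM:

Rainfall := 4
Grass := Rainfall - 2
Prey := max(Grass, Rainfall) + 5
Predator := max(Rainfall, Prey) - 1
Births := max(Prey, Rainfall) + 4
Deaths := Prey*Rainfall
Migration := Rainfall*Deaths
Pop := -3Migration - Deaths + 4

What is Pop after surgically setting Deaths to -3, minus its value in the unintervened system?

507

Intervening sets Deaths = -3 and removes its equation (Deaths := Prey*Rainfall).
Migration = Rainfall*Deaths  [with Rainfall=4, Deaths=-3]  = -12
Pop = -3Migration - Deaths + 4  [with Migration=-12, Deaths=-3]  = 43
Without intervention: Grass = Rainfall - 2  [with Rainfall=4]  = 2; Prey = max(Grass, Rainfall) + 5  [with Grass=2, Rainfall=4]  = 9; Deaths = Prey*Rainfall  [with Prey=9, Rainfall=4]  = 36; Migration = Rainfall*Deaths  [with Rainfall=4, Deaths=36]  = 144; Pop = -3Migration - Deaths + 4  [with Migration=144, Deaths=36]  = -464.
Change = 43 − (-464) = 507.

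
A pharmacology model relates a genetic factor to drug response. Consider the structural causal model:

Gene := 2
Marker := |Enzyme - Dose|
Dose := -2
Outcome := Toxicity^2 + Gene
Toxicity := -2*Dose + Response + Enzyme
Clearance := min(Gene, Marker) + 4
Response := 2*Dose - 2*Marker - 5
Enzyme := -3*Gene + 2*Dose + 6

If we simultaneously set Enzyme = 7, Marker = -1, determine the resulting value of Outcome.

18

The joint intervention fixes Enzyme = 7, Marker = -1, removing each variable's own equation.
Response = 2*Dose - 2*Marker - 5  [with Dose=-2, Marker=-1]  = -7
Toxicity = -2*Dose + Response + Enzyme  [with Dose=-2, Response=-7, Enzyme=7]  = 4
Outcome = Toxicity^2 + Gene  [with Toxicity=4, Gene=2]  = 18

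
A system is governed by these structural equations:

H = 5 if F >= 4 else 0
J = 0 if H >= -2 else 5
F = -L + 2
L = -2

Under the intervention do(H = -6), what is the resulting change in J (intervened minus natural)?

The intervention breaks the incoming arrows to H: H = 5 if F >= 4 else 0 no longer applies, and H = -6.
J = 0 if H >= -2 else 5  [with H=-6]  = 5
Without intervention: F = -L + 2  [with L=-2]  = 4; H = 5 if F >= 4 else 0  [with F=4]  = 5; J = 0 if H >= -2 else 5  [with H=5]  = 0.
Change = 5 − 0 = 5.

5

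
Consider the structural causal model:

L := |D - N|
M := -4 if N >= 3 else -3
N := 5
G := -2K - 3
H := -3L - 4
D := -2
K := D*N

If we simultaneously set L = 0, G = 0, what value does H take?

Under do(L = 0, G = 0), each intervened variable's structural equation is replaced by its fixed value.
H = -3L - 4  [with L=0]  = -4

-4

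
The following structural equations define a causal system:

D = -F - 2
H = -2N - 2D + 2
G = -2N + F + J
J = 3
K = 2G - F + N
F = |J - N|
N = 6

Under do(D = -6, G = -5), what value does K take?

-7

Setting D = -6, G = -5 by intervention discards those variables' equations.
F = |J - N|  [with J=3, N=6]  = 3
K = 2G - F + N  [with G=-5, F=3, N=6]  = -7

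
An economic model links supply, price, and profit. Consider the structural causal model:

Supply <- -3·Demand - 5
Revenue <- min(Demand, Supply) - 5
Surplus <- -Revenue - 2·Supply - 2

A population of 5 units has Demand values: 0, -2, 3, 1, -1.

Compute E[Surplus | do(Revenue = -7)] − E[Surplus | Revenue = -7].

The intervention sets Revenue=-7 in all 5 units regardless of Demand. Recomputing Surplus per unit gives 15, 3, 33, 21, 9; average 16.2.
E[Surplus|Revenue=-7] averages over only the 2 units with Revenue=-7 (Demand = -2, -1): Surplus = 3, 9, mean 6.
Difference = 16.2 − 6 = 10.2.

10.2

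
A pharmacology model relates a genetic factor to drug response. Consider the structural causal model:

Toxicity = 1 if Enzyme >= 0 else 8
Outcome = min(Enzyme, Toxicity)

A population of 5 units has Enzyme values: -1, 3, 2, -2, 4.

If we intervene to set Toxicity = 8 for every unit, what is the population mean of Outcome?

1.2

Under do(Toxicity=8), Toxicity's equation is replaced by Toxicity=8 for every unit. Per-unit Outcome: -1, 3, 2, -2, 4. Mean = 1.2.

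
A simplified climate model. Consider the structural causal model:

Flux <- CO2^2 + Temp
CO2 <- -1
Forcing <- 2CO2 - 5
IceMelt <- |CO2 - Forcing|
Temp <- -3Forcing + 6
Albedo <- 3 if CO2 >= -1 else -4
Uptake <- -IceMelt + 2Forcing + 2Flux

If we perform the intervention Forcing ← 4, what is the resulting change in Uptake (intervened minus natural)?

Under do(Forcing=4), the mechanism Forcing <- 2CO2 - 5 is discarded; Forcing is fixed at 4.
Temp = -3Forcing + 6  [with Forcing=4]  = -6
IceMelt = |CO2 - Forcing|  [with CO2=-1, Forcing=4]  = 5
Flux = CO2^2 + Temp  [with CO2=-1, Temp=-6]  = -5
Uptake = -IceMelt + 2Forcing + 2Flux  [with IceMelt=5, Forcing=4, Flux=-5]  = -7
Without intervention: Forcing = 2CO2 - 5  [with CO2=-1]  = -7; Temp = -3Forcing + 6  [with Forcing=-7]  = 27; IceMelt = |CO2 - Forcing|  [with CO2=-1, Forcing=-7]  = 6; Flux = CO2^2 + Temp  [with CO2=-1, Temp=27]  = 28; Uptake = -IceMelt + 2Forcing + 2Flux  [with IceMelt=6, Forcing=-7, Flux=28]  = 36.
Change = -7 − 36 = -43.

-43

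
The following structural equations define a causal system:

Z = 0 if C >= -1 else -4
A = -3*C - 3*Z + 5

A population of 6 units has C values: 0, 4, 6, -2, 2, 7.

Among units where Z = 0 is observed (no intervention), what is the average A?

-6.4

E[A|Z=0] averages over only the 5 units with Z=0 (C = 0, 4, 6, 2, 7): A = 5, -7, -13, -1, -16, mean -6.4.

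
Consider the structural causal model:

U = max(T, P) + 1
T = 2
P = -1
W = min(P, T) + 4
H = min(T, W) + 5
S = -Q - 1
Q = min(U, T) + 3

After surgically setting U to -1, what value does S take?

The intervention breaks the incoming arrows to U: U = max(T, P) + 1 no longer applies, and U = -1.
Q = min(U, T) + 3  [with U=-1, T=2]  = 2
S = -Q - 1  [with Q=2]  = -3

-3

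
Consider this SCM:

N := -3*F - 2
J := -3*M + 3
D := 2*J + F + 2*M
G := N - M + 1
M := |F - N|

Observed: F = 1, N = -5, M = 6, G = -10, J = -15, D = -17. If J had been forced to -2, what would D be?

The intervention breaks the incoming arrows to J: J := -3*M + 3 no longer applies, and J = -2.
N = -3*F - 2  [with F=1]  = -5
M = |F - N|  [with F=1, N=-5]  = 6
D = 2*J + F + 2*M  [with J=-2, F=1, M=6]  = 9

9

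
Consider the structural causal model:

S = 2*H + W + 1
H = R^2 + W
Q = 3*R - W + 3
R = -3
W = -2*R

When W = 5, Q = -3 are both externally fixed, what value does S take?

34

Under do(W = 5, Q = -3), each intervened variable's structural equation is replaced by its fixed value.
H = R^2 + W  [with R=-3, W=5]  = 14
S = 2*H + W + 1  [with H=14, W=5]  = 34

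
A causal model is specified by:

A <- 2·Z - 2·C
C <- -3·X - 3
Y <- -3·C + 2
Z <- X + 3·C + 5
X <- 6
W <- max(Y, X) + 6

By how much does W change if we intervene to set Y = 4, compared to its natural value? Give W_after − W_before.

The intervention breaks the incoming arrows to Y: Y <- -3·C + 2 no longer applies, and Y = 4.
W = max(Y, X) + 6  [with Y=4, X=6]  = 12
Without intervention: C = -3·X - 3  [with X=6]  = -21; Y = -3·C + 2  [with C=-21]  = 65; W = max(Y, X) + 6  [with Y=65, X=6]  = 71.
Change = 12 − 71 = -59.

-59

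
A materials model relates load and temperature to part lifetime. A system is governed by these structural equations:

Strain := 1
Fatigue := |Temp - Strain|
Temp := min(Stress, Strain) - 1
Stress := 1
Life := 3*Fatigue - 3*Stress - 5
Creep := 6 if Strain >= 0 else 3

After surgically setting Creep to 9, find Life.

Under do(Creep=9), the mechanism Creep := 6 if Strain >= 0 else 3 is discarded; Creep is fixed at 9.
Since Life is not a descendant of the intervened variable, it is unaffected.
Temp = min(Stress, Strain) - 1  [with Stress=1, Strain=1]  = 0
Fatigue = |Temp - Strain|  [with Temp=0, Strain=1]  = 1
Life = 3*Fatigue - 3*Stress - 5  [with Fatigue=1, Stress=1]  = -5

-5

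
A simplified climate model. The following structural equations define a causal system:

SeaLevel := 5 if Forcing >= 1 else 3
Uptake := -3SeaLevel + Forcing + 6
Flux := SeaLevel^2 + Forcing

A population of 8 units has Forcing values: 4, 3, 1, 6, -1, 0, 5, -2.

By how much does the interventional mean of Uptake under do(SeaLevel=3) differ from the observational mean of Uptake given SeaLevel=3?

Under do(SeaLevel=3), SeaLevel's equation is replaced by SeaLevel=3 for every unit. Per-unit Uptake: 1, 0, -2, 3, -4, -3, 2, -5. Mean = -1.
Observing SeaLevel=3 restricts to units where SeaLevel's equation naturally yields 3: Forcing ∈ {-1, 0, -2}. In that subpopulation Uptake = -4, -3, -5, mean -4.
Difference = -1 − (-4) = 3.

3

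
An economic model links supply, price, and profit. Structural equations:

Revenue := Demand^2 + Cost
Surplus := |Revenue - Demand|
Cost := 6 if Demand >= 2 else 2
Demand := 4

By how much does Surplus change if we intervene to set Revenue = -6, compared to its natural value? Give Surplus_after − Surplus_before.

-8

The intervention breaks the incoming arrows to Revenue: Revenue := Demand^2 + Cost no longer applies, and Revenue = -6.
Surplus = |Revenue - Demand|  [with Revenue=-6, Demand=4]  = 10
Without intervention: Cost = 6 if Demand >= 2 else 2  [with Demand=4]  = 6; Revenue = Demand^2 + Cost  [with Demand=4, Cost=6]  = 22; Surplus = |Revenue - Demand|  [with Revenue=22, Demand=4]  = 18.
Change = 10 − 18 = -8.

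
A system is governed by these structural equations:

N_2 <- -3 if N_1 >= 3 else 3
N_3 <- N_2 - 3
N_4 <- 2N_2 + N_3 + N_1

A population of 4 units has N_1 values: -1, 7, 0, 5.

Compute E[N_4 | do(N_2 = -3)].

-9.25

The intervention sets N_2=-3 in all 4 units regardless of N_1. Recomputing N_4 per unit gives -13, -5, -12, -7; average -9.25.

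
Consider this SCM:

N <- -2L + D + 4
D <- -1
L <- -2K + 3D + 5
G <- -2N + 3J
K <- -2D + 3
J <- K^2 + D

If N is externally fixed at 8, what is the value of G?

56

Under do(N=8), the mechanism N <- -2L + D + 4 is discarded; N is fixed at 8.
K = -2D + 3  [with D=-1]  = 5
J = K^2 + D  [with K=5, D=-1]  = 24
G = -2N + 3J  [with N=8, J=24]  = 56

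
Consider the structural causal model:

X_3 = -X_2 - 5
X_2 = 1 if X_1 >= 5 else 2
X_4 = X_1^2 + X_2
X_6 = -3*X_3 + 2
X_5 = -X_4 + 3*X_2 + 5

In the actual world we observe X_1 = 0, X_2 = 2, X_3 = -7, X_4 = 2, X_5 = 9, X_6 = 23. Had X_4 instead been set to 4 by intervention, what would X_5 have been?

7

Intervening sets X_4 = 4 and removes its equation (X_4 = X_1^2 + X_2).
X_2 = 1 if X_1 >= 5 else 2  [with X_1=0]  = 2
X_5 = -X_4 + 3*X_2 + 5  [with X_4=4, X_2=2]  = 7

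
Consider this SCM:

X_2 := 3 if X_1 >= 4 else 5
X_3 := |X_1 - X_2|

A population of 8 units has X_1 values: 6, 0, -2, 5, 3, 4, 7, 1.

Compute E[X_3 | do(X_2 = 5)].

Every unit gets X_2=5 under the intervention. X_3 values become 1, 5, 7, 0, 2, 1, 2, 4; E[X_3|do(X_2=5)] = 2.75.

2.75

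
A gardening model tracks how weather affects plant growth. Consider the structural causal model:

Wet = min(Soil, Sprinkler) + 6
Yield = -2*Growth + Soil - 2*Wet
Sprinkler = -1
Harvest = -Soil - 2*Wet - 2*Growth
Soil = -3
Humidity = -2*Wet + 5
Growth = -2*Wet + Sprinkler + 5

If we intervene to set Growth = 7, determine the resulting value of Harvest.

-17

The intervention breaks the incoming arrows to Growth: Growth = -2*Wet + Sprinkler + 5 no longer applies, and Growth = 7.
Wet = min(Soil, Sprinkler) + 6  [with Soil=-3, Sprinkler=-1]  = 3
Harvest = -Soil - 2*Wet - 2*Growth  [with Soil=-3, Wet=3, Growth=7]  = -17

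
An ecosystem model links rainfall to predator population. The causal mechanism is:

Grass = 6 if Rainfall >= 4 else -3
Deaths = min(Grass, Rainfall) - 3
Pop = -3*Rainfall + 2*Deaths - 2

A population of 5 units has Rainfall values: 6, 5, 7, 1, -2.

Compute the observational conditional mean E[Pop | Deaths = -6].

-12.5

Observing Deaths=-6 restricts to units where Deaths's equation naturally yields -6: Rainfall ∈ {1, -2}. In that subpopulation Pop = -17, -8, mean -12.5.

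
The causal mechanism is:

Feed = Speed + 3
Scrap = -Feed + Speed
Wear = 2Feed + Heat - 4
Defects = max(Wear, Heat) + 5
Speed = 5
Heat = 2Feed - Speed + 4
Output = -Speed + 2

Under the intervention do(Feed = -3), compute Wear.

Under do(Feed=-3), the mechanism Feed = Speed + 3 is discarded; Feed is fixed at -3.
Heat = 2Feed - Speed + 4  [with Feed=-3, Speed=5]  = -7
Wear = 2Feed + Heat - 4  [with Feed=-3, Heat=-7]  = -17

-17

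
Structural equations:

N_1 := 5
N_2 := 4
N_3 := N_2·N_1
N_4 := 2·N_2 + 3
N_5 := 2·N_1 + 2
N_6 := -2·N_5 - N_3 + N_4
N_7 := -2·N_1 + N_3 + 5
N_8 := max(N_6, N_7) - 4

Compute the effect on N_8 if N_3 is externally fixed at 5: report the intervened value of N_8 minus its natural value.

The intervention breaks the incoming arrows to N_3: N_3 := N_2·N_1 no longer applies, and N_3 = 5.
N_4 = 2·N_2 + 3  [with N_2=4]  = 11
N_5 = 2·N_1 + 2  [with N_1=5]  = 12
N_6 = -2·N_5 - N_3 + N_4  [with N_5=12, N_3=5, N_4=11]  = -18
N_7 = -2·N_1 + N_3 + 5  [with N_1=5, N_3=5]  = 0
N_8 = max(N_6, N_7) - 4  [with N_6=-18, N_7=0]  = -4
Without intervention: N_3 = N_2·N_1  [with N_2=4, N_1=5]  = 20; N_4 = 2·N_2 + 3  [with N_2=4]  = 11; N_5 = 2·N_1 + 2  [with N_1=5]  = 12; N_6 = -2·N_5 - N_3 + N_4  [with N_5=12, N_3=20, N_4=11]  = -33; N_7 = -2·N_1 + N_3 + 5  [with N_1=5, N_3=20]  = 15; N_8 = max(N_6, N_7) - 4  [with N_6=-33, N_7=15]  = 11.
Change = -4 − 11 = -15.

-15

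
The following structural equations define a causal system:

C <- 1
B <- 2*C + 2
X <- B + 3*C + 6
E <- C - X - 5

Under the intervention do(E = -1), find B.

The intervention breaks the incoming arrows to E: E <- C - X - 5 no longer applies, and E = -1.
Since B is not a descendant of the intervened variable, it is unaffected.
B = 2*C + 2  [with C=1]  = 4

4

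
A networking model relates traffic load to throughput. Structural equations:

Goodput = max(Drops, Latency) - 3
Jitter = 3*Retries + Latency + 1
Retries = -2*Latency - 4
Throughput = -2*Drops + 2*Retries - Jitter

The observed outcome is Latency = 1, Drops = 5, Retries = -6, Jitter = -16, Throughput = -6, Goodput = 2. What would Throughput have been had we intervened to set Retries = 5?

do(Retries=5) replaces the equation Retries = -2*Latency - 4 with the constant Retries = 5.
Jitter = 3*Retries + Latency + 1  [with Retries=5, Latency=1]  = 17
Throughput = -2*Drops + 2*Retries - Jitter  [with Drops=5, Retries=5, Jitter=17]  = -17

-17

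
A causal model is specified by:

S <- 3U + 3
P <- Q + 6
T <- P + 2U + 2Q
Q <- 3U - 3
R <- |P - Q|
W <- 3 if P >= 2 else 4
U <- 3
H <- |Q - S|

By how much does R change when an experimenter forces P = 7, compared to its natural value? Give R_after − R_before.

The intervention breaks the incoming arrows to P: P <- Q + 6 no longer applies, and P = 7.
Q = 3U - 3  [with U=3]  = 6
R = |P - Q|  [with P=7, Q=6]  = 1
Without intervention: Q = 3U - 3  [with U=3]  = 6; P = Q + 6  [with Q=6]  = 12; R = |P - Q|  [with P=12, Q=6]  = 6.
Change = 1 − 6 = -5.

-5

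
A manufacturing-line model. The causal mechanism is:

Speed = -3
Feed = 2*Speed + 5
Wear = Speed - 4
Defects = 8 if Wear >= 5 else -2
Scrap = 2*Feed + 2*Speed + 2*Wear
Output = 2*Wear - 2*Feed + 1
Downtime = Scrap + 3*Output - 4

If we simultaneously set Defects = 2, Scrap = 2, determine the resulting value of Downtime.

Under do(Defects = 2, Scrap = 2), each intervened variable's structural equation is replaced by its fixed value.
Feed = 2*Speed + 5  [with Speed=-3]  = -1
Wear = Speed - 4  [with Speed=-3]  = -7
Output = 2*Wear - 2*Feed + 1  [with Wear=-7, Feed=-1]  = -11
Downtime = Scrap + 3*Output - 4  [with Scrap=2, Output=-11]  = -35

-35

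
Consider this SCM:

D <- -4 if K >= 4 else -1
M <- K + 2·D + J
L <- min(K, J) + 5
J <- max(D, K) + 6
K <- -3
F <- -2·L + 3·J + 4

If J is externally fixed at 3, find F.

The intervention breaks the incoming arrows to J: J <- max(D, K) + 6 no longer applies, and J = 3.
L = min(K, J) + 5  [with K=-3, J=3]  = 2
F = -2·L + 3·J + 4  [with L=2, J=3]  = 9

9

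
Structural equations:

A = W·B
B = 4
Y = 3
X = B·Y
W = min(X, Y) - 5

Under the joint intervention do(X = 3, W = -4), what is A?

Setting X = 3, W = -4 by intervention discards those variables' equations.
A = W·B  [with W=-4, B=4]  = -16

-16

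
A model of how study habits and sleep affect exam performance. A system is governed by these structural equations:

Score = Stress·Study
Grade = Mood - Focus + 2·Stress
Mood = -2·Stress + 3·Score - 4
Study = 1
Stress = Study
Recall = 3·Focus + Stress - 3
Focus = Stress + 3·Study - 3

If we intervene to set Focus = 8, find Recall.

The intervention breaks the incoming arrows to Focus: Focus = Stress + 3·Study - 3 no longer applies, and Focus = 8.
Stress = Study  [with Study=1]  = 1
Recall = 3·Focus + Stress - 3  [with Focus=8, Stress=1]  = 22

22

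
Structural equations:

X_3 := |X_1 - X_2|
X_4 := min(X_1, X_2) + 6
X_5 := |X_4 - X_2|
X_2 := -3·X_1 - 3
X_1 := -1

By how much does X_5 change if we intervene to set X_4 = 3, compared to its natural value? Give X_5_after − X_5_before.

Intervening sets X_4 = 3 and removes its equation (X_4 := min(X_1, X_2) + 6).
X_2 = -3·X_1 - 3  [with X_1=-1]  = 0
X_5 = |X_4 - X_2|  [with X_4=3, X_2=0]  = 3
Without intervention: X_2 = -3·X_1 - 3  [with X_1=-1]  = 0; X_4 = min(X_1, X_2) + 6  [with X_1=-1, X_2=0]  = 5; X_5 = |X_4 - X_2|  [with X_4=5, X_2=0]  = 5.
Change = 3 − 5 = -2.

-2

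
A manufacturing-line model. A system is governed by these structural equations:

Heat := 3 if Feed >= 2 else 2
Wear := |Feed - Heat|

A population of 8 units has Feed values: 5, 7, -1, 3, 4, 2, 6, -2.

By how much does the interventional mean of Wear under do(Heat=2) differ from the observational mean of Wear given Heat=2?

-0.75

do(Heat=2) breaks Heat's dependence on Feed. With Heat=2 fixed, Wear across the units is 3, 5, 3, 1, 2, 0, 4, 4, mean 2.75.
E[Wear|Heat=2] averages over only the 2 units with Heat=2 (Feed = -1, -2): Wear = 3, 4, mean 3.5.
Difference = 2.75 − 3.5 = -0.75.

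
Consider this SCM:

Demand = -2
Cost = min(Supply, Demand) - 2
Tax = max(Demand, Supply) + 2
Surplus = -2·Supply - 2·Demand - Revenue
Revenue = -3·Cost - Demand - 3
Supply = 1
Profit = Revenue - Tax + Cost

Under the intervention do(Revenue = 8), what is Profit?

Under do(Revenue=8), the mechanism Revenue = -3·Cost - Demand - 3 is discarded; Revenue is fixed at 8.
Cost = min(Supply, Demand) - 2  [with Supply=1, Demand=-2]  = -4
Tax = max(Demand, Supply) + 2  [with Demand=-2, Supply=1]  = 3
Profit = Revenue - Tax + Cost  [with Revenue=8, Tax=3, Cost=-4]  = 1

1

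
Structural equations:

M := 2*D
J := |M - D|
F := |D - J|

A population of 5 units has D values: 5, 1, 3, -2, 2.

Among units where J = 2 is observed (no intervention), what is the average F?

2

E[F|J=2] averages over only the 2 units with J=2 (D = -2, 2): F = 4, 0, mean 2.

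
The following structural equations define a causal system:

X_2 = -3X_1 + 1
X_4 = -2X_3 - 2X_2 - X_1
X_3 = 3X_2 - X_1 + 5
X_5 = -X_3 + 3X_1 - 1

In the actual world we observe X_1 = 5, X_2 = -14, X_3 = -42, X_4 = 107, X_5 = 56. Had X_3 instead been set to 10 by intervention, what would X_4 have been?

3

The intervention breaks the incoming arrows to X_3: X_3 = 3X_2 - X_1 + 5 no longer applies, and X_3 = 10.
X_2 = -3X_1 + 1  [with X_1=5]  = -14
X_4 = -2X_3 - 2X_2 - X_1  [with X_3=10, X_2=-14, X_1=5]  = 3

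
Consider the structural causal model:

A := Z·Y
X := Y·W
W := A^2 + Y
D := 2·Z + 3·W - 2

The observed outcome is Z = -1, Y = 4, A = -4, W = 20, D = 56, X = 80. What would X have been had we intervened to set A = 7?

The intervention breaks the incoming arrows to A: A := Z·Y no longer applies, and A = 7.
W = A^2 + Y  [with A=7, Y=4]  = 53
X = Y·W  [with Y=4, W=53]  = 212

212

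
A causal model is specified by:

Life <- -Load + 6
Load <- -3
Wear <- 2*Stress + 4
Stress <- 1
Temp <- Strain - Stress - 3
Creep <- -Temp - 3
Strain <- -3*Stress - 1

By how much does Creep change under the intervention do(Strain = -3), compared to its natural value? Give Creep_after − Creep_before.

do(Strain=-3) replaces the equation Strain <- -3*Stress - 1 with the constant Strain = -3.
Temp = Strain - Stress - 3  [with Strain=-3, Stress=1]  = -7
Creep = -Temp - 3  [with Temp=-7]  = 4
Without intervention: Strain = -3*Stress - 1  [with Stress=1]  = -4; Temp = Strain - Stress - 3  [with Strain=-4, Stress=1]  = -8; Creep = -Temp - 3  [with Temp=-8]  = 5.
Change = 4 − 5 = -1.

-1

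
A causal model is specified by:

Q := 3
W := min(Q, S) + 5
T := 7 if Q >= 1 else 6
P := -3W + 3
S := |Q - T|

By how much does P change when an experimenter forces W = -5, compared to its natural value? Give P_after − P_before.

Intervening sets W = -5 and removes its equation (W := min(Q, S) + 5).
P = -3W + 3  [with W=-5]  = 18
Without intervention: T = 7 if Q >= 1 else 6  [with Q=3]  = 7; S = |Q - T|  [with Q=3, T=7]  = 4; W = min(Q, S) + 5  [with Q=3, S=4]  = 8; P = -3W + 3  [with W=8]  = -21.
Change = 18 − (-21) = 39.

39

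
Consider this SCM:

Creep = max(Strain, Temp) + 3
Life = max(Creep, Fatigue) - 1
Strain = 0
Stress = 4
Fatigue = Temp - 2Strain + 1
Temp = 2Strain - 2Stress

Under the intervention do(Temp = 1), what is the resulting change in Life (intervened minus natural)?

The intervention breaks the incoming arrows to Temp: Temp = 2Strain - 2Stress no longer applies, and Temp = 1.
Creep = max(Strain, Temp) + 3  [with Strain=0, Temp=1]  = 4
Fatigue = Temp - 2Strain + 1  [with Temp=1, Strain=0]  = 2
Life = max(Creep, Fatigue) - 1  [with Creep=4, Fatigue=2]  = 3
Without intervention: Temp = 2Strain - 2Stress  [with Strain=0, Stress=4]  = -8; Creep = max(Strain, Temp) + 3  [with Strain=0, Temp=-8]  = 3; Fatigue = Temp - 2Strain + 1  [with Temp=-8, Strain=0]  = -7; Life = max(Creep, Fatigue) - 1  [with Creep=3, Fatigue=-7]  = 2.
Change = 3 − 2 = 1.

1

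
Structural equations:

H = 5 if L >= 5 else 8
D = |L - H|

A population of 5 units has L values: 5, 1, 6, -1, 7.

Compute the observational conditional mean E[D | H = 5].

1

Observing H=5 restricts to units where H's equation naturally yields 5: L ∈ {5, 6, 7}. In that subpopulation D = 0, 1, 2, mean 1.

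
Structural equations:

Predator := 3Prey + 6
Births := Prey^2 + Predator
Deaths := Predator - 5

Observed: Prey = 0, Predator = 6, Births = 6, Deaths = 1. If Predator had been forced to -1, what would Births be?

-1

The intervention breaks the incoming arrows to Predator: Predator := 3Prey + 6 no longer applies, and Predator = -1.
Births = Prey^2 + Predator  [with Prey=0, Predator=-1]  = -1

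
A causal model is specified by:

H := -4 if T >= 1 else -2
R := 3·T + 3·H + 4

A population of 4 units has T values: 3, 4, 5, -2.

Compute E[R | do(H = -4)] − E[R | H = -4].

-4.5

Every unit gets H=-4 under the intervention. R values become 1, 4, 7, -14; E[R|do(H=-4)] = -0.5.
Conditioning on H=-4 selects the 3 unit(s) with T ∈ {3, 4, 5}. Their R values: 1, 4, 7. Mean = 4.
Difference = -0.5 − 4 = -4.5.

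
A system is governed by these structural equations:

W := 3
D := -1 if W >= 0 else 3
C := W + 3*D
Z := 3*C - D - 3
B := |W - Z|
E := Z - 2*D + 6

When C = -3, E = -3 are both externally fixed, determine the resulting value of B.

The joint intervention fixes C = -3, E = -3, removing each variable's own equation.
D = -1 if W >= 0 else 3  [with W=3]  = -1
Z = 3*C - D - 3  [with C=-3, D=-1]  = -11
B = |W - Z|  [with W=3, Z=-11]  = 14

14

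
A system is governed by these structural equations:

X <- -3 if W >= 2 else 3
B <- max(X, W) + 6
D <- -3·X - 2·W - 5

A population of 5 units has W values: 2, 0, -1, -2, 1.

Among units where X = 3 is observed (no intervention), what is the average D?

E[D|X=3] averages over only the 4 units with X=3 (W = 0, -1, -2, 1): D = -14, -12, -10, -16, mean -13.

-13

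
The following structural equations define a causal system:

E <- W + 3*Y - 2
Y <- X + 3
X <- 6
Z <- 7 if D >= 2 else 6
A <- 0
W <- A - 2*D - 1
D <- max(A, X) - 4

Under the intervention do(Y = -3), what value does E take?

-16

Intervening sets Y = -3 and removes its equation (Y <- X + 3).
D = max(A, X) - 4  [with A=0, X=6]  = 2
W = A - 2*D - 1  [with A=0, D=2]  = -5
E = W + 3*Y - 2  [with W=-5, Y=-3]  = -16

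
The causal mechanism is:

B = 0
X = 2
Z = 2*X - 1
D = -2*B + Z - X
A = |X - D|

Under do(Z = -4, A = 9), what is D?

-6

The joint intervention fixes Z = -4, A = 9, removing each variable's own equation.
D = -2*B + Z - X  [with B=0, Z=-4, X=2]  = -6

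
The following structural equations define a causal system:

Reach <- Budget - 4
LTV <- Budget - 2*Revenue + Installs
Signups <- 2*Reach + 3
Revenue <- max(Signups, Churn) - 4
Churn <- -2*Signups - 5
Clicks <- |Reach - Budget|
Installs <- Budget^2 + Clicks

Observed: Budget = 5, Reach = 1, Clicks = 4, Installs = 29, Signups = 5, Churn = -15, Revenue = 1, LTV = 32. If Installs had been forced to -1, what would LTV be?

2

do(Installs=-1) replaces the equation Installs <- Budget^2 + Clicks with the constant Installs = -1.
Reach = Budget - 4  [with Budget=5]  = 1
Signups = 2*Reach + 3  [with Reach=1]  = 5
Churn = -2*Signups - 5  [with Signups=5]  = -15
Revenue = max(Signups, Churn) - 4  [with Signups=5, Churn=-15]  = 1
LTV = Budget - 2*Revenue + Installs  [with Budget=5, Revenue=1, Installs=-1]  = 2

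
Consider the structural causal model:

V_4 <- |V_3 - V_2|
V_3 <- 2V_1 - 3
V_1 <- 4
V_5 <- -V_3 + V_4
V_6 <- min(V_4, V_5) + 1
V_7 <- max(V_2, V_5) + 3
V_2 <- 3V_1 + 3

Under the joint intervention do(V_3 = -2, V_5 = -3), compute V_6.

-2

Setting V_3 = -2, V_5 = -3 by intervention discards those variables' equations.
V_2 = 3V_1 + 3  [with V_1=4]  = 15
V_4 = |V_3 - V_2|  [with V_3=-2, V_2=15]  = 17
V_6 = min(V_4, V_5) + 1  [with V_4=17, V_5=-3]  = -2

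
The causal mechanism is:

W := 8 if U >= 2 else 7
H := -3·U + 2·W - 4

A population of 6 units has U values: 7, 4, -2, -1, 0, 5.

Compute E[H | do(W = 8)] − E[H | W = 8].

9.5

Every unit gets W=8 under the intervention. H values become -9, 0, 18, 15, 12, -3; E[H|do(W=8)] = 5.5.
Conditioning on W=8 selects the 3 unit(s) with U ∈ {7, 4, 5}. Their H values: -9, 0, -3. Mean = -4.
Difference = 5.5 − (-4) = 9.5.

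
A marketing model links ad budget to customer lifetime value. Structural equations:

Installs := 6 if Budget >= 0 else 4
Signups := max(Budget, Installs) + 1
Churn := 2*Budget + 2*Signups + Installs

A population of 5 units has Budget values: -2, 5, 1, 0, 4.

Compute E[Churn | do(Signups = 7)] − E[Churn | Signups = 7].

-2.2

do(Signups=7) breaks Signups's dependence on Budget. With Signups=7 fixed, Churn across the units is 14, 30, 22, 20, 28, mean 22.8.
Observing Signups=7 restricts to units where Signups's equation naturally yields 7: Budget ∈ {5, 1, 0, 4}. In that subpopulation Churn = 30, 22, 20, 28, mean 25.
Difference = 22.8 − 25 = -2.2.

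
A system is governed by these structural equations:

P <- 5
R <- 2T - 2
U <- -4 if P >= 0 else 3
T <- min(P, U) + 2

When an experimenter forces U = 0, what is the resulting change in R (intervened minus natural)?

Under do(U=0), the mechanism U <- -4 if P >= 0 else 3 is discarded; U is fixed at 0.
T = min(P, U) + 2  [with P=5, U=0]  = 2
R = 2T - 2  [with T=2]  = 2
Without intervention: U = -4 if P >= 0 else 3  [with P=5]  = -4; T = min(P, U) + 2  [with P=5, U=-4]  = -2; R = 2T - 2  [with T=-2]  = -6.
Change = 2 − (-6) = 8.

8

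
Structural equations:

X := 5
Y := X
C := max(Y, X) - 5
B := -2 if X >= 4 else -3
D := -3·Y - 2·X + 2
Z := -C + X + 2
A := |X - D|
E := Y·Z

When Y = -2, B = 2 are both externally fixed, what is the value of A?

7

Setting Y = -2, B = 2 by intervention discards those variables' equations.
D = -3·Y - 2·X + 2  [with Y=-2, X=5]  = -2
A = |X - D|  [with X=5, D=-2]  = 7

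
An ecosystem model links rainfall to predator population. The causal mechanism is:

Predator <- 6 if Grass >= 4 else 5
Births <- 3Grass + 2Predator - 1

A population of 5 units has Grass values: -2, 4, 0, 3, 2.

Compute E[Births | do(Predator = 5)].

The intervention sets Predator=5 in all 5 units regardless of Grass. Recomputing Births per unit gives 3, 21, 9, 18, 15; average 13.2.

13.2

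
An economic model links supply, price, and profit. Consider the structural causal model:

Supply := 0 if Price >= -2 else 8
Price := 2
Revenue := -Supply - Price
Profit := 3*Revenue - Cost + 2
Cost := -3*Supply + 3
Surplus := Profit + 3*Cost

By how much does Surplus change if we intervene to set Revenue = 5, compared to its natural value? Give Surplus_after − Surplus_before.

21

Under do(Revenue=5), the mechanism Revenue := -Supply - Price is discarded; Revenue is fixed at 5.
Supply = 0 if Price >= -2 else 8  [with Price=2]  = 0
Cost = -3*Supply + 3  [with Supply=0]  = 3
Profit = 3*Revenue - Cost + 2  [with Revenue=5, Cost=3]  = 14
Surplus = Profit + 3*Cost  [with Profit=14, Cost=3]  = 23
Without intervention: Supply = 0 if Price >= -2 else 8  [with Price=2]  = 0; Cost = -3*Supply + 3  [with Supply=0]  = 3; Revenue = -Supply - Price  [with Supply=0, Price=2]  = -2; Profit = 3*Revenue - Cost + 2  [with Revenue=-2, Cost=3]  = -7; Surplus = Profit + 3*Cost  [with Profit=-7, Cost=3]  = 2.
Change = 23 − 2 = 21.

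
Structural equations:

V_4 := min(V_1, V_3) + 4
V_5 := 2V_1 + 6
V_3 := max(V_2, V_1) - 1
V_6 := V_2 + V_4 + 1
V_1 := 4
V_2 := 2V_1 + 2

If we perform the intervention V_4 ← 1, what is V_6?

12

Under do(V_4=1), the mechanism V_4 := min(V_1, V_3) + 4 is discarded; V_4 is fixed at 1.
V_2 = 2V_1 + 2  [with V_1=4]  = 10
V_6 = V_2 + V_4 + 1  [with V_2=10, V_4=1]  = 12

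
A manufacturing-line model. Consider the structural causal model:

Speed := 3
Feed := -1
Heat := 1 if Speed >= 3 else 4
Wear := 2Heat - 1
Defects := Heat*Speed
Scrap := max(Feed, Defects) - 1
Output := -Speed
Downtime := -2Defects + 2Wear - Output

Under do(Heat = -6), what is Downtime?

The intervention breaks the incoming arrows to Heat: Heat := 1 if Speed >= 3 else 4 no longer applies, and Heat = -6.
Wear = 2Heat - 1  [with Heat=-6]  = -13
Defects = Heat*Speed  [with Heat=-6, Speed=3]  = -18
Output = -Speed  [with Speed=3]  = -3
Downtime = -2Defects + 2Wear - Output  [with Defects=-18, Wear=-13, Output=-3]  = 13

13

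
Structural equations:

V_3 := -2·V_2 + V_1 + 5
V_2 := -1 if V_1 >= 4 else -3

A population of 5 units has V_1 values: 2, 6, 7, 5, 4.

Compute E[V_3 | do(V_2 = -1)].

11.8

Every unit gets V_2=-1 under the intervention. V_3 values become 9, 13, 14, 12, 11; E[V_3|do(V_2=-1)] = 11.8.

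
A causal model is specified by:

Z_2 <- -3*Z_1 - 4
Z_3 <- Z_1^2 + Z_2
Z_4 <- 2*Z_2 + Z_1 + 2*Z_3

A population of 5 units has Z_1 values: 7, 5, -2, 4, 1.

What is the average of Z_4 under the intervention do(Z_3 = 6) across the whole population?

Under do(Z_3=6), Z_3's equation is replaced by Z_3=6 for every unit. Per-unit Z_4: -31, -21, 14, -16, -1. Mean = -11.

-11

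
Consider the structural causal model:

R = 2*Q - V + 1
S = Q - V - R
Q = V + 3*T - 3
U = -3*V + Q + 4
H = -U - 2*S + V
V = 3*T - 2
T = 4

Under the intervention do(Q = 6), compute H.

The intervention breaks the incoming arrows to Q: Q = V + 3*T - 3 no longer applies, and Q = 6.
V = 3*T - 2  [with T=4]  = 10
R = 2*Q - V + 1  [with Q=6, V=10]  = 3
S = Q - V - R  [with Q=6, V=10, R=3]  = -7
U = -3*V + Q + 4  [with V=10, Q=6]  = -20
H = -U - 2*S + V  [with U=-20, S=-7, V=10]  = 44

44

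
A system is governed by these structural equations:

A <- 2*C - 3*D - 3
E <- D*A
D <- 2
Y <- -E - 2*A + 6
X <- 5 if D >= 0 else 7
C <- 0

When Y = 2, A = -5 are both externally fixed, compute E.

-10

Under do(Y = 2, A = -5), each intervened variable's structural equation is replaced by its fixed value.
E = D*A  [with D=2, A=-5]  = -10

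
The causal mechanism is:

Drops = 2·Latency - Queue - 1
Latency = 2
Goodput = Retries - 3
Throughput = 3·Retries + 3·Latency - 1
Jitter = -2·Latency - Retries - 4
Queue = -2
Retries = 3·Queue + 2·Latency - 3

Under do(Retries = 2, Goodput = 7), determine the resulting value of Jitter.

-10

Setting Retries = 2, Goodput = 7 by intervention discards those variables' equations.
Jitter = -2·Latency - Retries - 4  [with Latency=2, Retries=2]  = -10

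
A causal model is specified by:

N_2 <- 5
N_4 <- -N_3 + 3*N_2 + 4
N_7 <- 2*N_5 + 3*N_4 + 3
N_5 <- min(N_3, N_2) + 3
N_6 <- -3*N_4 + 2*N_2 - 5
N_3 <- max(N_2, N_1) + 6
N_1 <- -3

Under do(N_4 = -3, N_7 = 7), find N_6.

14

The joint intervention fixes N_4 = -3, N_7 = 7, removing each variable's own equation.
N_6 = -3*N_4 + 2*N_2 - 5  [with N_4=-3, N_2=5]  = 14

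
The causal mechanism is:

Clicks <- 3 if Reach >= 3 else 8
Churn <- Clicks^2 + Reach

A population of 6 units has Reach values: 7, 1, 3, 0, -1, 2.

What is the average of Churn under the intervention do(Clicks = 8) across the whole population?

The intervention sets Clicks=8 in all 6 units regardless of Reach. Recomputing Churn per unit gives 71, 65, 67, 64, 63, 66; average 66.

66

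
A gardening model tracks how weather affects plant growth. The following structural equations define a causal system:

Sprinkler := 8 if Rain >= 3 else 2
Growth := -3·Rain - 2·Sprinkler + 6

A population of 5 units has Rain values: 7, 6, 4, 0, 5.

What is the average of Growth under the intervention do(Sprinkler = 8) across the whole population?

Under do(Sprinkler=8), Sprinkler's equation is replaced by Sprinkler=8 for every unit. Per-unit Growth: -31, -28, -22, -10, -25. Mean = -23.2.

-23.2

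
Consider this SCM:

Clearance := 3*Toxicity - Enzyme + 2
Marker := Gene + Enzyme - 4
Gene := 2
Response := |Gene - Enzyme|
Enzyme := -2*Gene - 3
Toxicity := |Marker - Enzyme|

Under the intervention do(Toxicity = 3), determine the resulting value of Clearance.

18

The intervention breaks the incoming arrows to Toxicity: Toxicity := |Marker - Enzyme| no longer applies, and Toxicity = 3.
Enzyme = -2*Gene - 3  [with Gene=2]  = -7
Clearance = 3*Toxicity - Enzyme + 2  [with Toxicity=3, Enzyme=-7]  = 18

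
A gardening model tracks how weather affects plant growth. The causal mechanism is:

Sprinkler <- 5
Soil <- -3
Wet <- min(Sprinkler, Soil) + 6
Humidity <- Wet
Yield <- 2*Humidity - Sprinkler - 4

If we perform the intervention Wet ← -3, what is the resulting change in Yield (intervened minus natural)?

-12

do(Wet=-3) replaces the equation Wet <- min(Sprinkler, Soil) + 6 with the constant Wet = -3.
Humidity = Wet  [with Wet=-3]  = -3
Yield = 2*Humidity - Sprinkler - 4  [with Humidity=-3, Sprinkler=5]  = -15
Without intervention: Wet = min(Sprinkler, Soil) + 6  [with Sprinkler=5, Soil=-3]  = 3; Humidity = Wet  [with Wet=3]  = 3; Yield = 2*Humidity - Sprinkler - 4  [with Humidity=3, Sprinkler=5]  = -3.
Change = -15 − (-3) = -12.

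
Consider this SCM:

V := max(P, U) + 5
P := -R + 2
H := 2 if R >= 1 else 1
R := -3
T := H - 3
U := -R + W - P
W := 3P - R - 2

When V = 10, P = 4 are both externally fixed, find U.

12

Under do(V = 10, P = 4), each intervened variable's structural equation is replaced by its fixed value.
W = 3P - R - 2  [with P=4, R=-3]  = 13
U = -R + W - P  [with R=-3, W=13, P=4]  = 12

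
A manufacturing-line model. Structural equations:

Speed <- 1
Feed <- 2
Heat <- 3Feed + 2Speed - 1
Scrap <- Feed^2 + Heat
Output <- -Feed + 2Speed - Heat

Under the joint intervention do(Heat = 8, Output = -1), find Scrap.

12

The joint intervention fixes Heat = 8, Output = -1, removing each variable's own equation.
Scrap = Feed^2 + Heat  [with Feed=2, Heat=8]  = 12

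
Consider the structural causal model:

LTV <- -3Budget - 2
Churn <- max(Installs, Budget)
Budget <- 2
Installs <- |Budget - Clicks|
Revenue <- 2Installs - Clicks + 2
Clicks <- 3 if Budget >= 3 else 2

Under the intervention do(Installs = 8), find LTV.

The intervention breaks the incoming arrows to Installs: Installs <- |Budget - Clicks| no longer applies, and Installs = 8.
No directed path runs from Installs to LTV, so LTV keeps its natural value.
LTV = -3Budget - 2  [with Budget=2]  = -8

-8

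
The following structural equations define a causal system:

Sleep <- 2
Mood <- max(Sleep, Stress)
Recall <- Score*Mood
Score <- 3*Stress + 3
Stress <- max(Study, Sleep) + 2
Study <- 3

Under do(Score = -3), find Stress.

Under do(Score=-3), the mechanism Score <- 3*Stress + 3 is discarded; Score is fixed at -3.
Since Stress is not a descendant of the intervened variable, it is unaffected.
Stress = max(Study, Sleep) + 2  [with Study=3, Sleep=2]  = 5

5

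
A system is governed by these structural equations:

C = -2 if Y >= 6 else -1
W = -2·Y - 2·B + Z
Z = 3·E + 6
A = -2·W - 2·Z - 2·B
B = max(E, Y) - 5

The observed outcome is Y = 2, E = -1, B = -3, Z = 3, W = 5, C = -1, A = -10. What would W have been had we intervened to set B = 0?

-1

do(B=0) replaces the equation B = max(E, Y) - 5 with the constant B = 0.
Z = 3·E + 6  [with E=-1]  = 3
W = -2·Y - 2·B + Z  [with Y=2, B=0, Z=3]  = -1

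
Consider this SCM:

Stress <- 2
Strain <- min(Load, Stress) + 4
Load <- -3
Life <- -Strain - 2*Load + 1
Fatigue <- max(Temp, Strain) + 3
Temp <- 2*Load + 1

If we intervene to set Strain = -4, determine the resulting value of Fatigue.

-1

do(Strain=-4) replaces the equation Strain <- min(Load, Stress) + 4 with the constant Strain = -4.
Temp = 2*Load + 1  [with Load=-3]  = -5
Fatigue = max(Temp, Strain) + 3  [with Temp=-5, Strain=-4]  = -1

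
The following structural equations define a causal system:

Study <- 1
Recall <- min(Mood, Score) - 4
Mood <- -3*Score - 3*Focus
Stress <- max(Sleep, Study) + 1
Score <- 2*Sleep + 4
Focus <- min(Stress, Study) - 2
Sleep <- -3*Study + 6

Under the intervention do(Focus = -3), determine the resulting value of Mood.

-21

Under do(Focus=-3), the mechanism Focus <- min(Stress, Study) - 2 is discarded; Focus is fixed at -3.
Sleep = -3*Study + 6  [with Study=1]  = 3
Score = 2*Sleep + 4  [with Sleep=3]  = 10
Mood = -3*Score - 3*Focus  [with Score=10, Focus=-3]  = -21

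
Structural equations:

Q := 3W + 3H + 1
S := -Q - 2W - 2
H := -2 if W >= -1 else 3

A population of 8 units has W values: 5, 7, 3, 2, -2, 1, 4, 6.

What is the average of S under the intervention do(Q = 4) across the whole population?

-12.5

The intervention sets Q=4 in all 8 units regardless of W. Recomputing S per unit gives -16, -20, -12, -10, -2, -8, -14, -18; average -12.5.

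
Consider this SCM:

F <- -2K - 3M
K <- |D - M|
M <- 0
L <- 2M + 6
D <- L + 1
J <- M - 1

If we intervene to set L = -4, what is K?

Under do(L=-4), the mechanism L <- 2M + 6 is discarded; L is fixed at -4.
D = L + 1  [with L=-4]  = -3
K = |D - M|  [with D=-3, M=0]  = 3

3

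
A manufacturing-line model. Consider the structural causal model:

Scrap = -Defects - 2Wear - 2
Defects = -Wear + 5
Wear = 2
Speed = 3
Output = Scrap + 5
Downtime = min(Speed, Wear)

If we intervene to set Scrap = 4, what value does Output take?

9

Intervening sets Scrap = 4 and removes its equation (Scrap = -Defects - 2Wear - 2).
Output = Scrap + 5  [with Scrap=4]  = 9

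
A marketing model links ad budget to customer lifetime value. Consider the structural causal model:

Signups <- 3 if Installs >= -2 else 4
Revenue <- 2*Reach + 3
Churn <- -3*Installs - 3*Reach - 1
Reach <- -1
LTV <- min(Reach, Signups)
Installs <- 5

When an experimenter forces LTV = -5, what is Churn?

do(LTV=-5) replaces the equation LTV <- min(Reach, Signups) with the constant LTV = -5.
No directed path runs from LTV to Churn, so Churn keeps its natural value.
Churn = -3*Installs - 3*Reach - 1  [with Installs=5, Reach=-1]  = -13

-13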